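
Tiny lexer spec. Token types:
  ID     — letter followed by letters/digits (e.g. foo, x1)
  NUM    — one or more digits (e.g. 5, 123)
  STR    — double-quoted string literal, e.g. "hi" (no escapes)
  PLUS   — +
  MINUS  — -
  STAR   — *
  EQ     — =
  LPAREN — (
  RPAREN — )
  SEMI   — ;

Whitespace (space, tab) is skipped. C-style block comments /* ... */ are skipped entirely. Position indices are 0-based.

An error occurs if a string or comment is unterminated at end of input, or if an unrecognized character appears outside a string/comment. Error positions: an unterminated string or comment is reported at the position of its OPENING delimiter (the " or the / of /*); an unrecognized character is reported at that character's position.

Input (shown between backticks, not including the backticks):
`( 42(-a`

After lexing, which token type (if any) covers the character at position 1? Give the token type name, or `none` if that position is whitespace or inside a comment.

Answer: none

Derivation:
pos=0: emit LPAREN '('
pos=2: emit NUM '42' (now at pos=4)
pos=4: emit LPAREN '('
pos=5: emit MINUS '-'
pos=6: emit ID 'a' (now at pos=7)
DONE. 5 tokens: [LPAREN, NUM, LPAREN, MINUS, ID]
Position 1: char is ' ' -> none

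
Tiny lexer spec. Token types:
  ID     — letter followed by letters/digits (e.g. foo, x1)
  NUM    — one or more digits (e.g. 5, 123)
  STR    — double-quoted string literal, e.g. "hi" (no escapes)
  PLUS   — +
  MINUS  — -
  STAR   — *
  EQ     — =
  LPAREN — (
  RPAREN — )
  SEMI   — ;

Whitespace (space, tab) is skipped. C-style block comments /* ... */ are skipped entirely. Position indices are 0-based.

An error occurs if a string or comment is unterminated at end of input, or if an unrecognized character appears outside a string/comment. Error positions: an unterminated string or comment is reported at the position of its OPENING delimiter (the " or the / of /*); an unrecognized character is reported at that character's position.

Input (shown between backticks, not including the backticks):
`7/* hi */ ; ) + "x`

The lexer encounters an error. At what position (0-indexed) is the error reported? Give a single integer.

Answer: 16

Derivation:
pos=0: emit NUM '7' (now at pos=1)
pos=1: enter COMMENT mode (saw '/*')
exit COMMENT mode (now at pos=9)
pos=10: emit SEMI ';'
pos=12: emit RPAREN ')'
pos=14: emit PLUS '+'
pos=16: enter STRING mode
pos=16: ERROR — unterminated string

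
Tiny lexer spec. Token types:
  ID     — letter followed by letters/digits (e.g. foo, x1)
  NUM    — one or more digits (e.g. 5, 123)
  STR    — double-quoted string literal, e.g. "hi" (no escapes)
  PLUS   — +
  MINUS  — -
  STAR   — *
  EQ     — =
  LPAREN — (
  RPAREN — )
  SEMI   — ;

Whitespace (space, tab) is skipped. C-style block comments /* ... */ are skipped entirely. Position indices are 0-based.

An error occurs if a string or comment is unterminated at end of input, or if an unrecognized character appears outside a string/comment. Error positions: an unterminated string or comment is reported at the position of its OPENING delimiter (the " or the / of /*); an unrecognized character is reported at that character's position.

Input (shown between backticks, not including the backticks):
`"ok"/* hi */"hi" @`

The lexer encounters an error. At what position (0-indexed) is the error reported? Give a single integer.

Answer: 17

Derivation:
pos=0: enter STRING mode
pos=0: emit STR "ok" (now at pos=4)
pos=4: enter COMMENT mode (saw '/*')
exit COMMENT mode (now at pos=12)
pos=12: enter STRING mode
pos=12: emit STR "hi" (now at pos=16)
pos=17: ERROR — unrecognized char '@'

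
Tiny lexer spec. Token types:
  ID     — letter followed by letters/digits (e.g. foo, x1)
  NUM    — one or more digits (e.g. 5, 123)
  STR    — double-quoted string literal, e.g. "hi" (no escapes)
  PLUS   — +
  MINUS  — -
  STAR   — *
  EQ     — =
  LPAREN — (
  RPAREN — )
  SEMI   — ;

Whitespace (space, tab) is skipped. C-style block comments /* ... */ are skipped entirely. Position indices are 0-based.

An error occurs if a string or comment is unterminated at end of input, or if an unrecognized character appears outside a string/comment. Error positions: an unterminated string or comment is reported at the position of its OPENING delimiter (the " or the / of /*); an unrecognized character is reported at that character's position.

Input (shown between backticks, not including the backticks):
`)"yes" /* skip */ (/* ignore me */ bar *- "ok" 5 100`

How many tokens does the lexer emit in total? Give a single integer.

Answer: 9

Derivation:
pos=0: emit RPAREN ')'
pos=1: enter STRING mode
pos=1: emit STR "yes" (now at pos=6)
pos=7: enter COMMENT mode (saw '/*')
exit COMMENT mode (now at pos=17)
pos=18: emit LPAREN '('
pos=19: enter COMMENT mode (saw '/*')
exit COMMENT mode (now at pos=34)
pos=35: emit ID 'bar' (now at pos=38)
pos=39: emit STAR '*'
pos=40: emit MINUS '-'
pos=42: enter STRING mode
pos=42: emit STR "ok" (now at pos=46)
pos=47: emit NUM '5' (now at pos=48)
pos=49: emit NUM '100' (now at pos=52)
DONE. 9 tokens: [RPAREN, STR, LPAREN, ID, STAR, MINUS, STR, NUM, NUM]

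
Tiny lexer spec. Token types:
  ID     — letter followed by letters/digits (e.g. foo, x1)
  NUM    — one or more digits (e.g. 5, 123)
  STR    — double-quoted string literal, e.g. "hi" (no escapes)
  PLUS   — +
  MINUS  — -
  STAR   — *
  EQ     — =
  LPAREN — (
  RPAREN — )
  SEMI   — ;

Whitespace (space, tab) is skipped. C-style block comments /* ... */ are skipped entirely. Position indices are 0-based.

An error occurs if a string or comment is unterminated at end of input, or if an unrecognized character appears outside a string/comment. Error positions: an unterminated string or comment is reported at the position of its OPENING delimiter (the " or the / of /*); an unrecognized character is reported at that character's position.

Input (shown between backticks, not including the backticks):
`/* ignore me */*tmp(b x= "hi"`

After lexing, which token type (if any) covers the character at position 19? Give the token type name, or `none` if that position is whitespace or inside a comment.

pos=0: enter COMMENT mode (saw '/*')
exit COMMENT mode (now at pos=15)
pos=15: emit STAR '*'
pos=16: emit ID 'tmp' (now at pos=19)
pos=19: emit LPAREN '('
pos=20: emit ID 'b' (now at pos=21)
pos=22: emit ID 'x' (now at pos=23)
pos=23: emit EQ '='
pos=25: enter STRING mode
pos=25: emit STR "hi" (now at pos=29)
DONE. 7 tokens: [STAR, ID, LPAREN, ID, ID, EQ, STR]
Position 19: char is '(' -> LPAREN

Answer: LPAREN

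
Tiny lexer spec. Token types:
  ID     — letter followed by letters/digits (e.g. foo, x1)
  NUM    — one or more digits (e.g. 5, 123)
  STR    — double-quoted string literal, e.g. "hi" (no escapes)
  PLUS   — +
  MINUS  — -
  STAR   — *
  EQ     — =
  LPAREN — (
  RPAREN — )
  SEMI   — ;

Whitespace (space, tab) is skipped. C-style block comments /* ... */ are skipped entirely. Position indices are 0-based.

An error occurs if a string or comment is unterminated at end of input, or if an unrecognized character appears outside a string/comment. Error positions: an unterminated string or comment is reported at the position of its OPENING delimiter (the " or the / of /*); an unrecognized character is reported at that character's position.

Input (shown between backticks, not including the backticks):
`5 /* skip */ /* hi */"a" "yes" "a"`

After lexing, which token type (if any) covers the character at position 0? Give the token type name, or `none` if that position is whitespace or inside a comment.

Answer: NUM

Derivation:
pos=0: emit NUM '5' (now at pos=1)
pos=2: enter COMMENT mode (saw '/*')
exit COMMENT mode (now at pos=12)
pos=13: enter COMMENT mode (saw '/*')
exit COMMENT mode (now at pos=21)
pos=21: enter STRING mode
pos=21: emit STR "a" (now at pos=24)
pos=25: enter STRING mode
pos=25: emit STR "yes" (now at pos=30)
pos=31: enter STRING mode
pos=31: emit STR "a" (now at pos=34)
DONE. 4 tokens: [NUM, STR, STR, STR]
Position 0: char is '5' -> NUM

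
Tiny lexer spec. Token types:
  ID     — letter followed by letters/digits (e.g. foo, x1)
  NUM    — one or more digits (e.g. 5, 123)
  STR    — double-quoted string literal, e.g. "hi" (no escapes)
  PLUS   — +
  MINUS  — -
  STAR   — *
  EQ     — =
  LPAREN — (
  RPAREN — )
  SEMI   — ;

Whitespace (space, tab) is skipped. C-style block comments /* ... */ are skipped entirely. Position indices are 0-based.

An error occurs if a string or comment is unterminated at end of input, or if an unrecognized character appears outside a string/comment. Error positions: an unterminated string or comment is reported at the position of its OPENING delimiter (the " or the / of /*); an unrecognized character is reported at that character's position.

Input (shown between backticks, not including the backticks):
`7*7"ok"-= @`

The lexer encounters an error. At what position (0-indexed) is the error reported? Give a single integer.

Answer: 10

Derivation:
pos=0: emit NUM '7' (now at pos=1)
pos=1: emit STAR '*'
pos=2: emit NUM '7' (now at pos=3)
pos=3: enter STRING mode
pos=3: emit STR "ok" (now at pos=7)
pos=7: emit MINUS '-'
pos=8: emit EQ '='
pos=10: ERROR — unrecognized char '@'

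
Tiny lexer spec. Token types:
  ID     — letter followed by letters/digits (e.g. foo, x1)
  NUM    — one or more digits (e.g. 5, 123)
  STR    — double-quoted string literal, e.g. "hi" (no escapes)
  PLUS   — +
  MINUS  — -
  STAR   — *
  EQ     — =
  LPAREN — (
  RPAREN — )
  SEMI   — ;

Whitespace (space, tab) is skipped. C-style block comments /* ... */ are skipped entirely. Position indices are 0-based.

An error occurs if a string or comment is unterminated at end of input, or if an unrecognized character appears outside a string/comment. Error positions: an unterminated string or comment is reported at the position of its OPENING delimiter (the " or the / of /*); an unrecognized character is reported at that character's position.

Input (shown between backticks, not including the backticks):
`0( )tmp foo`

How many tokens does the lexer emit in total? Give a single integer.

pos=0: emit NUM '0' (now at pos=1)
pos=1: emit LPAREN '('
pos=3: emit RPAREN ')'
pos=4: emit ID 'tmp' (now at pos=7)
pos=8: emit ID 'foo' (now at pos=11)
DONE. 5 tokens: [NUM, LPAREN, RPAREN, ID, ID]

Answer: 5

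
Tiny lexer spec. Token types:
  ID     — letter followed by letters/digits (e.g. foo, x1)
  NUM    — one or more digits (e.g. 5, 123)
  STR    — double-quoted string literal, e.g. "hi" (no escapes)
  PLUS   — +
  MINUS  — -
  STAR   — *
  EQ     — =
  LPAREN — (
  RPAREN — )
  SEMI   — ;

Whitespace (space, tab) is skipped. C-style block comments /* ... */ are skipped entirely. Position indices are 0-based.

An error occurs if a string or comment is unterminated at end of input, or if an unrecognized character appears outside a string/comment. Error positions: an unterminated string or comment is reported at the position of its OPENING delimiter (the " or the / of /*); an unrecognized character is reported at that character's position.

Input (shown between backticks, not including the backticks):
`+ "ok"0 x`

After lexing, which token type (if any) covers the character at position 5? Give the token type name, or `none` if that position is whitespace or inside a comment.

pos=0: emit PLUS '+'
pos=2: enter STRING mode
pos=2: emit STR "ok" (now at pos=6)
pos=6: emit NUM '0' (now at pos=7)
pos=8: emit ID 'x' (now at pos=9)
DONE. 4 tokens: [PLUS, STR, NUM, ID]
Position 5: char is '"' -> STR

Answer: STR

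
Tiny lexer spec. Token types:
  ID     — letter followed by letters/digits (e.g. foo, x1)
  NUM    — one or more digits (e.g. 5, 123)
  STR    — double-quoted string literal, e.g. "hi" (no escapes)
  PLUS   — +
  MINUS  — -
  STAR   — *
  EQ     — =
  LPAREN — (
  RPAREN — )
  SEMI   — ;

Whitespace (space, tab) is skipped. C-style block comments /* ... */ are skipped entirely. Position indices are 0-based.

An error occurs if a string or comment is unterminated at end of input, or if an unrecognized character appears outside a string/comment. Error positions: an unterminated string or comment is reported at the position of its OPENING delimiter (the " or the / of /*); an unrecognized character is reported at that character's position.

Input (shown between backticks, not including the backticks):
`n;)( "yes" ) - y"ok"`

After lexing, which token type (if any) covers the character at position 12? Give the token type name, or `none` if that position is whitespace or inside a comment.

Answer: none

Derivation:
pos=0: emit ID 'n' (now at pos=1)
pos=1: emit SEMI ';'
pos=2: emit RPAREN ')'
pos=3: emit LPAREN '('
pos=5: enter STRING mode
pos=5: emit STR "yes" (now at pos=10)
pos=11: emit RPAREN ')'
pos=13: emit MINUS '-'
pos=15: emit ID 'y' (now at pos=16)
pos=16: enter STRING mode
pos=16: emit STR "ok" (now at pos=20)
DONE. 9 tokens: [ID, SEMI, RPAREN, LPAREN, STR, RPAREN, MINUS, ID, STR]
Position 12: char is ' ' -> none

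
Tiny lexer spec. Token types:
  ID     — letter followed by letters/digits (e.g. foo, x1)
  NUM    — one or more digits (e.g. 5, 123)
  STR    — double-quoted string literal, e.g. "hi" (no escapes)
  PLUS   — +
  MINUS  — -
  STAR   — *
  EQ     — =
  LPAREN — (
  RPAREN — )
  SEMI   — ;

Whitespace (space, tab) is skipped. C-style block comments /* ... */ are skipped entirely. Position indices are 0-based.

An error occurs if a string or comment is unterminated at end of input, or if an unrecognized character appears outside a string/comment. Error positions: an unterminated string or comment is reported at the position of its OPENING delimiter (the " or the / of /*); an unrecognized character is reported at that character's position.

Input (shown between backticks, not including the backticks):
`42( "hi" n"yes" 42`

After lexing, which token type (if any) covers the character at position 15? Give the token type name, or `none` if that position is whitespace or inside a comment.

pos=0: emit NUM '42' (now at pos=2)
pos=2: emit LPAREN '('
pos=4: enter STRING mode
pos=4: emit STR "hi" (now at pos=8)
pos=9: emit ID 'n' (now at pos=10)
pos=10: enter STRING mode
pos=10: emit STR "yes" (now at pos=15)
pos=16: emit NUM '42' (now at pos=18)
DONE. 6 tokens: [NUM, LPAREN, STR, ID, STR, NUM]
Position 15: char is ' ' -> none

Answer: none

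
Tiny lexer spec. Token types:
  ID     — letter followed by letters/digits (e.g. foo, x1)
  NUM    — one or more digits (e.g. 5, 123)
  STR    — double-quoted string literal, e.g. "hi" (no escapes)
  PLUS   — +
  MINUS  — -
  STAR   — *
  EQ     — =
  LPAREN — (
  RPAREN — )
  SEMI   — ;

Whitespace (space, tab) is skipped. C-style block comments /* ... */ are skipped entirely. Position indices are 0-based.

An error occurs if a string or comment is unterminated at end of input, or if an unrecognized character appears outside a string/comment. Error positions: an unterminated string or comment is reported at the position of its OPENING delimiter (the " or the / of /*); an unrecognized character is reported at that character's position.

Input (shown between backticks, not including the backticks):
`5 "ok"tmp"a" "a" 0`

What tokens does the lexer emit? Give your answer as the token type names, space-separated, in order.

pos=0: emit NUM '5' (now at pos=1)
pos=2: enter STRING mode
pos=2: emit STR "ok" (now at pos=6)
pos=6: emit ID 'tmp' (now at pos=9)
pos=9: enter STRING mode
pos=9: emit STR "a" (now at pos=12)
pos=13: enter STRING mode
pos=13: emit STR "a" (now at pos=16)
pos=17: emit NUM '0' (now at pos=18)
DONE. 6 tokens: [NUM, STR, ID, STR, STR, NUM]

Answer: NUM STR ID STR STR NUM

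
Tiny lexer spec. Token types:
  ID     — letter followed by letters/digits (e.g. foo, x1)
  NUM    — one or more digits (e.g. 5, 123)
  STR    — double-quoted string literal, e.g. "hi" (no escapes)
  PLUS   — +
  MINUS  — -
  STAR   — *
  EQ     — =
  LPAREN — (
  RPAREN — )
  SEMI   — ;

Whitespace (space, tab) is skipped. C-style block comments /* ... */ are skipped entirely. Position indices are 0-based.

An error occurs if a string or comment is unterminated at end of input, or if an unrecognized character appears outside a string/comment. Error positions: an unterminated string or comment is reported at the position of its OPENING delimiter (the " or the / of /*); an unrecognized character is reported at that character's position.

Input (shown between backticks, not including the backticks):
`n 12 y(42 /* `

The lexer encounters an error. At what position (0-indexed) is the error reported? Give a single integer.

pos=0: emit ID 'n' (now at pos=1)
pos=2: emit NUM '12' (now at pos=4)
pos=5: emit ID 'y' (now at pos=6)
pos=6: emit LPAREN '('
pos=7: emit NUM '42' (now at pos=9)
pos=10: enter COMMENT mode (saw '/*')
pos=10: ERROR — unterminated comment (reached EOF)

Answer: 10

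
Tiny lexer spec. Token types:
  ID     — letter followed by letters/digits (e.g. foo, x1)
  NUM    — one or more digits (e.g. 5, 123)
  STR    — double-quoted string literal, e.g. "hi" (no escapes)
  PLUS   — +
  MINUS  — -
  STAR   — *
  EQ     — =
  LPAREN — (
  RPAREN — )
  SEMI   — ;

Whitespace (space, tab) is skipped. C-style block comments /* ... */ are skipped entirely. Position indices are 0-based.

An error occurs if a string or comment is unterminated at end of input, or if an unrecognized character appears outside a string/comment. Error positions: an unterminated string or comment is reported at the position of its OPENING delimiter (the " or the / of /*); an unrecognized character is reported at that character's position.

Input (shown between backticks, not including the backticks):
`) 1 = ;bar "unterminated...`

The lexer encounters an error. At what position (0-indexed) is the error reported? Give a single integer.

Answer: 11

Derivation:
pos=0: emit RPAREN ')'
pos=2: emit NUM '1' (now at pos=3)
pos=4: emit EQ '='
pos=6: emit SEMI ';'
pos=7: emit ID 'bar' (now at pos=10)
pos=11: enter STRING mode
pos=11: ERROR — unterminated string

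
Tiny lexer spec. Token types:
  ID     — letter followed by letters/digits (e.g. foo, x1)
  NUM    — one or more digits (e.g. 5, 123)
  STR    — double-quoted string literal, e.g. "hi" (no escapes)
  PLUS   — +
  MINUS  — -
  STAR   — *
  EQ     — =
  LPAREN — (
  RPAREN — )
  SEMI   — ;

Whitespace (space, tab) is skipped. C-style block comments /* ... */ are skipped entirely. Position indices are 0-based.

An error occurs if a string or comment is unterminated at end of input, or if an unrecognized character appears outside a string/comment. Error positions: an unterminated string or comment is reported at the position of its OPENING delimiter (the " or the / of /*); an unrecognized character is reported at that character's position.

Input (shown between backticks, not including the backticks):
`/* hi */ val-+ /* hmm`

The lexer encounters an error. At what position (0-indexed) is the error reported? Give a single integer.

pos=0: enter COMMENT mode (saw '/*')
exit COMMENT mode (now at pos=8)
pos=9: emit ID 'val' (now at pos=12)
pos=12: emit MINUS '-'
pos=13: emit PLUS '+'
pos=15: enter COMMENT mode (saw '/*')
pos=15: ERROR — unterminated comment (reached EOF)

Answer: 15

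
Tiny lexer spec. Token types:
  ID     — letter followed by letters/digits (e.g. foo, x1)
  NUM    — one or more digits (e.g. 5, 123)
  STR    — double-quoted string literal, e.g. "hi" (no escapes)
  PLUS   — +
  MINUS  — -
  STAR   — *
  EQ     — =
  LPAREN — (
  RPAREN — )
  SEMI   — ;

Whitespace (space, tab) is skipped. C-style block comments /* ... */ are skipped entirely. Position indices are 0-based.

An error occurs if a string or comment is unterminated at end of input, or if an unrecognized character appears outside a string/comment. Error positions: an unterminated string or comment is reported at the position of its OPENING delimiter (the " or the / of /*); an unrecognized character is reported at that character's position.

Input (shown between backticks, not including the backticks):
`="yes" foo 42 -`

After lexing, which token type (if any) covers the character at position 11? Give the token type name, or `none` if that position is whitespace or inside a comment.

pos=0: emit EQ '='
pos=1: enter STRING mode
pos=1: emit STR "yes" (now at pos=6)
pos=7: emit ID 'foo' (now at pos=10)
pos=11: emit NUM '42' (now at pos=13)
pos=14: emit MINUS '-'
DONE. 5 tokens: [EQ, STR, ID, NUM, MINUS]
Position 11: char is '4' -> NUM

Answer: NUM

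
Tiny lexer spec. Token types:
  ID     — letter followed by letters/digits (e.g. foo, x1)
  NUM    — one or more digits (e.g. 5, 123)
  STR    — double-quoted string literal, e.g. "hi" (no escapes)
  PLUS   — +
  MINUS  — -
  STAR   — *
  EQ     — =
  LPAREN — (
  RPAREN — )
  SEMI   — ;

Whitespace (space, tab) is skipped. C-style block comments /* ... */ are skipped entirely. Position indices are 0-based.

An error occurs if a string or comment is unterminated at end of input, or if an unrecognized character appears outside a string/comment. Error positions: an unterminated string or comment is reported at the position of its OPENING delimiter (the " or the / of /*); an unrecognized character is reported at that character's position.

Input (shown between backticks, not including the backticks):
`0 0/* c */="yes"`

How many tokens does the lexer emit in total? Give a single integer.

pos=0: emit NUM '0' (now at pos=1)
pos=2: emit NUM '0' (now at pos=3)
pos=3: enter COMMENT mode (saw '/*')
exit COMMENT mode (now at pos=10)
pos=10: emit EQ '='
pos=11: enter STRING mode
pos=11: emit STR "yes" (now at pos=16)
DONE. 4 tokens: [NUM, NUM, EQ, STR]

Answer: 4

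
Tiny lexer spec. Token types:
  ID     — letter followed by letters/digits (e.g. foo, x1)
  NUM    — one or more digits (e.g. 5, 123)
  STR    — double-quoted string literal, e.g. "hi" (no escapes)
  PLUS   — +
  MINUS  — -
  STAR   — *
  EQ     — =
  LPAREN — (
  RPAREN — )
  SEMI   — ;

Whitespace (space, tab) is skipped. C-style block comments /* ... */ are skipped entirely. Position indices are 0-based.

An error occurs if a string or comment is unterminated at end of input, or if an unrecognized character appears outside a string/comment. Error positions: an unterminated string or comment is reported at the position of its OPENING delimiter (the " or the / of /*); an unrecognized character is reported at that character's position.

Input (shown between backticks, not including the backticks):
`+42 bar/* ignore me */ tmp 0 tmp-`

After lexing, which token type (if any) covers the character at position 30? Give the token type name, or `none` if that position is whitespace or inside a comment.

Answer: ID

Derivation:
pos=0: emit PLUS '+'
pos=1: emit NUM '42' (now at pos=3)
pos=4: emit ID 'bar' (now at pos=7)
pos=7: enter COMMENT mode (saw '/*')
exit COMMENT mode (now at pos=22)
pos=23: emit ID 'tmp' (now at pos=26)
pos=27: emit NUM '0' (now at pos=28)
pos=29: emit ID 'tmp' (now at pos=32)
pos=32: emit MINUS '-'
DONE. 7 tokens: [PLUS, NUM, ID, ID, NUM, ID, MINUS]
Position 30: char is 'm' -> ID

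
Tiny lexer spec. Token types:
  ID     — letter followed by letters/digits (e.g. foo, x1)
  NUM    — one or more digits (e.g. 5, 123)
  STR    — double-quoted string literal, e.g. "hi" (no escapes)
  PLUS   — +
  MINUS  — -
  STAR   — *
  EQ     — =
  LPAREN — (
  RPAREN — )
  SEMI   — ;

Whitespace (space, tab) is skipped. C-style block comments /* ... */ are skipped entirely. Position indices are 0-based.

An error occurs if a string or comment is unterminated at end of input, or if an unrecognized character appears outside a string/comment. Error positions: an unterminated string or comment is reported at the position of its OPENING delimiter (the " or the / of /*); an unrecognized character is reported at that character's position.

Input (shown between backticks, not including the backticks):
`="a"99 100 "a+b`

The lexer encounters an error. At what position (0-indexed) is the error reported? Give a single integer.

pos=0: emit EQ '='
pos=1: enter STRING mode
pos=1: emit STR "a" (now at pos=4)
pos=4: emit NUM '99' (now at pos=6)
pos=7: emit NUM '100' (now at pos=10)
pos=11: enter STRING mode
pos=11: ERROR — unterminated string

Answer: 11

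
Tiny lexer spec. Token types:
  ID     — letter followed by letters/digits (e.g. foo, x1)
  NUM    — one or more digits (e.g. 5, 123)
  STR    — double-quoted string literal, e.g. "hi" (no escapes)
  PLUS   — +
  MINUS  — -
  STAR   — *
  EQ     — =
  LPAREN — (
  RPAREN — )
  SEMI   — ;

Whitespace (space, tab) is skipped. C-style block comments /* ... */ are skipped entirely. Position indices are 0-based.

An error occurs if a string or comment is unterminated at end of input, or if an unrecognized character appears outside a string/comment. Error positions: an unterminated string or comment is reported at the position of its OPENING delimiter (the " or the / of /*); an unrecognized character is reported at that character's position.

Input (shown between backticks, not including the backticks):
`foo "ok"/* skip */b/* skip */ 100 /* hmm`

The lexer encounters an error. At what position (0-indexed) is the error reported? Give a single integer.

Answer: 34

Derivation:
pos=0: emit ID 'foo' (now at pos=3)
pos=4: enter STRING mode
pos=4: emit STR "ok" (now at pos=8)
pos=8: enter COMMENT mode (saw '/*')
exit COMMENT mode (now at pos=18)
pos=18: emit ID 'b' (now at pos=19)
pos=19: enter COMMENT mode (saw '/*')
exit COMMENT mode (now at pos=29)
pos=30: emit NUM '100' (now at pos=33)
pos=34: enter COMMENT mode (saw '/*')
pos=34: ERROR — unterminated comment (reached EOF)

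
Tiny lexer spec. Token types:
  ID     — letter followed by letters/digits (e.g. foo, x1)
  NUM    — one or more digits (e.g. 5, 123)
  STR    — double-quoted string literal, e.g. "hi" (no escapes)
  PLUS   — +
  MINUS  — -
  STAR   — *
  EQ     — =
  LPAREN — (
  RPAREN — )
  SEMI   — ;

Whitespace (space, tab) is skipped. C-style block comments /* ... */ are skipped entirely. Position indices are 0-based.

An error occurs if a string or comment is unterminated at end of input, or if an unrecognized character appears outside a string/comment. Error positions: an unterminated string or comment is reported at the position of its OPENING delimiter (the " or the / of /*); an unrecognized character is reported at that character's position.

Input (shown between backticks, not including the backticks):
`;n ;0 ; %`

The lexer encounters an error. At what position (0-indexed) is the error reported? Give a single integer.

Answer: 8

Derivation:
pos=0: emit SEMI ';'
pos=1: emit ID 'n' (now at pos=2)
pos=3: emit SEMI ';'
pos=4: emit NUM '0' (now at pos=5)
pos=6: emit SEMI ';'
pos=8: ERROR — unrecognized char '%'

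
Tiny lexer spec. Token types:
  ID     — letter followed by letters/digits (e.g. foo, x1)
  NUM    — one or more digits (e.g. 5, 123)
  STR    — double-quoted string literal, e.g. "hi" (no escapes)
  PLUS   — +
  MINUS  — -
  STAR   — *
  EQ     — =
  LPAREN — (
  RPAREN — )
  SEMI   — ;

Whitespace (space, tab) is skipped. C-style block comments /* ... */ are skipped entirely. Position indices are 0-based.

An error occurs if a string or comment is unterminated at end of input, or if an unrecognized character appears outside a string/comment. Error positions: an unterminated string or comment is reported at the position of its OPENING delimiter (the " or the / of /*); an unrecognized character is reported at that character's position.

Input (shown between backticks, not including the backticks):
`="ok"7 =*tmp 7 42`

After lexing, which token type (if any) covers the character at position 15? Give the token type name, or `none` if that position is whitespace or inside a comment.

Answer: NUM

Derivation:
pos=0: emit EQ '='
pos=1: enter STRING mode
pos=1: emit STR "ok" (now at pos=5)
pos=5: emit NUM '7' (now at pos=6)
pos=7: emit EQ '='
pos=8: emit STAR '*'
pos=9: emit ID 'tmp' (now at pos=12)
pos=13: emit NUM '7' (now at pos=14)
pos=15: emit NUM '42' (now at pos=17)
DONE. 8 tokens: [EQ, STR, NUM, EQ, STAR, ID, NUM, NUM]
Position 15: char is '4' -> NUM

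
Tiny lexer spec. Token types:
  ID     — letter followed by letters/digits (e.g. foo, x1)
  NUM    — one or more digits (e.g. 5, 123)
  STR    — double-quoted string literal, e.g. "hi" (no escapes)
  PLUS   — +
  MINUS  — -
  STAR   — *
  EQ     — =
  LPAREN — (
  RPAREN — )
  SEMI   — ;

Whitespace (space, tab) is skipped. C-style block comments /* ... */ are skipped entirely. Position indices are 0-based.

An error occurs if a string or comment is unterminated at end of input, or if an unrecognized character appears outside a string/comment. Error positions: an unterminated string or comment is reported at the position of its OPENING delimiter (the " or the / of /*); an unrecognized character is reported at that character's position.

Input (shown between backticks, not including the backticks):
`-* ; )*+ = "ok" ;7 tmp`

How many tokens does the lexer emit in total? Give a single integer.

pos=0: emit MINUS '-'
pos=1: emit STAR '*'
pos=3: emit SEMI ';'
pos=5: emit RPAREN ')'
pos=6: emit STAR '*'
pos=7: emit PLUS '+'
pos=9: emit EQ '='
pos=11: enter STRING mode
pos=11: emit STR "ok" (now at pos=15)
pos=16: emit SEMI ';'
pos=17: emit NUM '7' (now at pos=18)
pos=19: emit ID 'tmp' (now at pos=22)
DONE. 11 tokens: [MINUS, STAR, SEMI, RPAREN, STAR, PLUS, EQ, STR, SEMI, NUM, ID]

Answer: 11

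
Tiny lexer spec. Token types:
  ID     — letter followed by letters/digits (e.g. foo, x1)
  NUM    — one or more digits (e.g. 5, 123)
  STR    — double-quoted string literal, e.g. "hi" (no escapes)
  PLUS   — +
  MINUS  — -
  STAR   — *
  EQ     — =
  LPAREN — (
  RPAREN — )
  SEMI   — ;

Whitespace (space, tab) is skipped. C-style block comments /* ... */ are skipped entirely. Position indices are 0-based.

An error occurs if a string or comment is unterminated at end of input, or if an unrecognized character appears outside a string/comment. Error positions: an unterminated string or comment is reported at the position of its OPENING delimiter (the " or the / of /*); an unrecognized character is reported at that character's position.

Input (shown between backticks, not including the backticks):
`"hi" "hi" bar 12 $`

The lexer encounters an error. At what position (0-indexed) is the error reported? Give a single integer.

pos=0: enter STRING mode
pos=0: emit STR "hi" (now at pos=4)
pos=5: enter STRING mode
pos=5: emit STR "hi" (now at pos=9)
pos=10: emit ID 'bar' (now at pos=13)
pos=14: emit NUM '12' (now at pos=16)
pos=17: ERROR — unrecognized char '$'

Answer: 17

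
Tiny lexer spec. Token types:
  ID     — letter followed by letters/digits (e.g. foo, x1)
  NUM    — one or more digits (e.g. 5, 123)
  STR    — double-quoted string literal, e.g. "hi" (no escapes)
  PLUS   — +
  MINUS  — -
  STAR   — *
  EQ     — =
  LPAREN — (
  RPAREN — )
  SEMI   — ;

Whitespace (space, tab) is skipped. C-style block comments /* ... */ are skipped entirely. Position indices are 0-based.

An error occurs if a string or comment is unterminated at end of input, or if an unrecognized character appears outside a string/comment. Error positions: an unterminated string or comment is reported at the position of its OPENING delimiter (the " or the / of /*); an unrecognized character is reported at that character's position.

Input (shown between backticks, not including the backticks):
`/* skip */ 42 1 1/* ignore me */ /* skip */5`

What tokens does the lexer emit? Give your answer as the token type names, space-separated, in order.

Answer: NUM NUM NUM NUM

Derivation:
pos=0: enter COMMENT mode (saw '/*')
exit COMMENT mode (now at pos=10)
pos=11: emit NUM '42' (now at pos=13)
pos=14: emit NUM '1' (now at pos=15)
pos=16: emit NUM '1' (now at pos=17)
pos=17: enter COMMENT mode (saw '/*')
exit COMMENT mode (now at pos=32)
pos=33: enter COMMENT mode (saw '/*')
exit COMMENT mode (now at pos=43)
pos=43: emit NUM '5' (now at pos=44)
DONE. 4 tokens: [NUM, NUM, NUM, NUM]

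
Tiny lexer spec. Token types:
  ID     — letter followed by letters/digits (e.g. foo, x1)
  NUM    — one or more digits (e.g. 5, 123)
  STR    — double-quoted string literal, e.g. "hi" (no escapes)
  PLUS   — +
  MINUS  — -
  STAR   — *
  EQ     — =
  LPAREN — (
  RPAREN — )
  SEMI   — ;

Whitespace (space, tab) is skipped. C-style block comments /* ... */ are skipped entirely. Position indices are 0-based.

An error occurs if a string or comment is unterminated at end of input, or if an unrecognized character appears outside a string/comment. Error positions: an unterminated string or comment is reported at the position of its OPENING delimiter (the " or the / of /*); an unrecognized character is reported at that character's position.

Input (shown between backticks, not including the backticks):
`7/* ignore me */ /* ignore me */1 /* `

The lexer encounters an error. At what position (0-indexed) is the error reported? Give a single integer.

Answer: 34

Derivation:
pos=0: emit NUM '7' (now at pos=1)
pos=1: enter COMMENT mode (saw '/*')
exit COMMENT mode (now at pos=16)
pos=17: enter COMMENT mode (saw '/*')
exit COMMENT mode (now at pos=32)
pos=32: emit NUM '1' (now at pos=33)
pos=34: enter COMMENT mode (saw '/*')
pos=34: ERROR — unterminated comment (reached EOF)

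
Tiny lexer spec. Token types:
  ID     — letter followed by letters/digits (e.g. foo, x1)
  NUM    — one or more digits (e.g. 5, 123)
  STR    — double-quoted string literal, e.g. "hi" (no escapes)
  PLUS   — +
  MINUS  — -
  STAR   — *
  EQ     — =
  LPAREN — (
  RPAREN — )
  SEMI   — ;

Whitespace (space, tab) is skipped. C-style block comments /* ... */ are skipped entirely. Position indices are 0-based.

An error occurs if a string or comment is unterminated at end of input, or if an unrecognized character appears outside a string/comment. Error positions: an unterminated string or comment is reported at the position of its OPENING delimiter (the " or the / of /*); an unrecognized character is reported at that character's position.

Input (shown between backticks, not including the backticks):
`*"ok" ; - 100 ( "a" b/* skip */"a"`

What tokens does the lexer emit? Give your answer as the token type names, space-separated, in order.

pos=0: emit STAR '*'
pos=1: enter STRING mode
pos=1: emit STR "ok" (now at pos=5)
pos=6: emit SEMI ';'
pos=8: emit MINUS '-'
pos=10: emit NUM '100' (now at pos=13)
pos=14: emit LPAREN '('
pos=16: enter STRING mode
pos=16: emit STR "a" (now at pos=19)
pos=20: emit ID 'b' (now at pos=21)
pos=21: enter COMMENT mode (saw '/*')
exit COMMENT mode (now at pos=31)
pos=31: enter STRING mode
pos=31: emit STR "a" (now at pos=34)
DONE. 9 tokens: [STAR, STR, SEMI, MINUS, NUM, LPAREN, STR, ID, STR]

Answer: STAR STR SEMI MINUS NUM LPAREN STR ID STR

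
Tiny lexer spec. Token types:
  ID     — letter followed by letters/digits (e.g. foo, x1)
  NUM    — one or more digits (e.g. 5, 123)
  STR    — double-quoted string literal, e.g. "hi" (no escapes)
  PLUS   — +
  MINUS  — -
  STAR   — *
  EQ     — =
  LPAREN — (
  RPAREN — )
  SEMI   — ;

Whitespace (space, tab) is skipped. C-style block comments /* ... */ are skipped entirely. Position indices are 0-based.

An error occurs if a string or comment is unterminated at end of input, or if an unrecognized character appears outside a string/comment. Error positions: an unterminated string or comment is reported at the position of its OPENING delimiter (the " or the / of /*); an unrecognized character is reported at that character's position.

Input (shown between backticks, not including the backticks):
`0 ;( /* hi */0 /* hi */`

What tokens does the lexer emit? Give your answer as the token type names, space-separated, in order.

pos=0: emit NUM '0' (now at pos=1)
pos=2: emit SEMI ';'
pos=3: emit LPAREN '('
pos=5: enter COMMENT mode (saw '/*')
exit COMMENT mode (now at pos=13)
pos=13: emit NUM '0' (now at pos=14)
pos=15: enter COMMENT mode (saw '/*')
exit COMMENT mode (now at pos=23)
DONE. 4 tokens: [NUM, SEMI, LPAREN, NUM]

Answer: NUM SEMI LPAREN NUM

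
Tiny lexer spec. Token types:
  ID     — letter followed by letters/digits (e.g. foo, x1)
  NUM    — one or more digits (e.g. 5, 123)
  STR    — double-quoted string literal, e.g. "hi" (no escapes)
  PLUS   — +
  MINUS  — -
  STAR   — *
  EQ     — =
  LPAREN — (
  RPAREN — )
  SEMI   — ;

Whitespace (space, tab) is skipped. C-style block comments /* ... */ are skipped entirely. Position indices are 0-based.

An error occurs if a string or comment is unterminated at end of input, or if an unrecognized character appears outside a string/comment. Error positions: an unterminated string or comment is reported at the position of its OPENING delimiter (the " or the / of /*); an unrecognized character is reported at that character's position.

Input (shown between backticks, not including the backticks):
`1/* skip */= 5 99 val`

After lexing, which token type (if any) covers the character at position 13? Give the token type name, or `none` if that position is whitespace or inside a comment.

pos=0: emit NUM '1' (now at pos=1)
pos=1: enter COMMENT mode (saw '/*')
exit COMMENT mode (now at pos=11)
pos=11: emit EQ '='
pos=13: emit NUM '5' (now at pos=14)
pos=15: emit NUM '99' (now at pos=17)
pos=18: emit ID 'val' (now at pos=21)
DONE. 5 tokens: [NUM, EQ, NUM, NUM, ID]
Position 13: char is '5' -> NUM

Answer: NUM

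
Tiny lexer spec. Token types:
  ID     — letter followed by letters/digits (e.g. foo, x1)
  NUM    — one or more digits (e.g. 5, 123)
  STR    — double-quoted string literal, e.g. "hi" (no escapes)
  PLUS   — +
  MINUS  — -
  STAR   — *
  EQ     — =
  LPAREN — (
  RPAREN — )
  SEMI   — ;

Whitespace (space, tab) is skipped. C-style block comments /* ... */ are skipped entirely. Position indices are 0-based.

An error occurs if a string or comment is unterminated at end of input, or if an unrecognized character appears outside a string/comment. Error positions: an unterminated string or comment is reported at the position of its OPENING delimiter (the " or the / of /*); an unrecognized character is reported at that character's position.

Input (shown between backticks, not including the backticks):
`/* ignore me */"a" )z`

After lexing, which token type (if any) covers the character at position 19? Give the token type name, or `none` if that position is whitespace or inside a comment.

Answer: RPAREN

Derivation:
pos=0: enter COMMENT mode (saw '/*')
exit COMMENT mode (now at pos=15)
pos=15: enter STRING mode
pos=15: emit STR "a" (now at pos=18)
pos=19: emit RPAREN ')'
pos=20: emit ID 'z' (now at pos=21)
DONE. 3 tokens: [STR, RPAREN, ID]
Position 19: char is ')' -> RPAREN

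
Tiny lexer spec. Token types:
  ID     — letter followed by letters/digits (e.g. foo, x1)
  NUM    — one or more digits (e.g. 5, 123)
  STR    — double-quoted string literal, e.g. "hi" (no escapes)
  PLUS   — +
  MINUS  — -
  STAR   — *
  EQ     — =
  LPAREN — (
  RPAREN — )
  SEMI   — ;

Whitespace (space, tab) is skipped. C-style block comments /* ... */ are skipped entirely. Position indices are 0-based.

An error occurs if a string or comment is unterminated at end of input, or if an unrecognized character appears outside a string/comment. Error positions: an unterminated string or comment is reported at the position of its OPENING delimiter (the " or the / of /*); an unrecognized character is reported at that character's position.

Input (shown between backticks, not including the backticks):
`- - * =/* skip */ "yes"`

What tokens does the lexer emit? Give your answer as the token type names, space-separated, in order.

Answer: MINUS MINUS STAR EQ STR

Derivation:
pos=0: emit MINUS '-'
pos=2: emit MINUS '-'
pos=4: emit STAR '*'
pos=6: emit EQ '='
pos=7: enter COMMENT mode (saw '/*')
exit COMMENT mode (now at pos=17)
pos=18: enter STRING mode
pos=18: emit STR "yes" (now at pos=23)
DONE. 5 tokens: [MINUS, MINUS, STAR, EQ, STR]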